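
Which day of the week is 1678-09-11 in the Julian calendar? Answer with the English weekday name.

Wednesday

In the Gregorian calendar this is 21 September 1678 (JDN 2334201).
2334201 ≡ 2 (mod 7); counting from Monday = 0 gives Wednesday.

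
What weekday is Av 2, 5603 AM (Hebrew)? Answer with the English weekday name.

This is JDN 2394411 (29 July 1843 Gregorian).
JDN 2394411 mod 7 = 5, and JDN 0 was a Monday, so this is a Saturday.

Saturday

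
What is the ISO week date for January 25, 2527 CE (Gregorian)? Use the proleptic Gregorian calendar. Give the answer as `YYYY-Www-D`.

2527-W04-6

The weekday is Saturday (ISO weekday 6).
That Saturday belongs to ISO week 4 of ISO year 2527.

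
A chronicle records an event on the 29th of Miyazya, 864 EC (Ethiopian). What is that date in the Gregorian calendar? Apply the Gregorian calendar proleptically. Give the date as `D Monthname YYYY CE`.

Both dates share Julian Day Number 2039670; in the Gregorian calendar that is 28 April 872 CE.

28 April 872 CE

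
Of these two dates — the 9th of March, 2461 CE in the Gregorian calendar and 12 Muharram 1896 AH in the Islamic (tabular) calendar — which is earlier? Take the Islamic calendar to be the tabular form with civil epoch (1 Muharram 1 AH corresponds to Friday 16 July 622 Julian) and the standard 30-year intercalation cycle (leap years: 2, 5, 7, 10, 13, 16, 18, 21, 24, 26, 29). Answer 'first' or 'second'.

Converting both to JDN: 2619990 vs 2619976; the smaller is the second.

second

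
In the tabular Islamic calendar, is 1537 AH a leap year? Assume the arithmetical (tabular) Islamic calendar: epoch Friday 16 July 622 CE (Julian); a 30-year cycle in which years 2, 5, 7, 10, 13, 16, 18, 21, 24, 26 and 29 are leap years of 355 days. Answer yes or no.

yes

Year 1537 AH is year 7 of its 30-year cycle; leap positions are 2, 5, 7, 10, 13, 16, 18, 21, 24, 26, 29, so it is a leap year (355 days).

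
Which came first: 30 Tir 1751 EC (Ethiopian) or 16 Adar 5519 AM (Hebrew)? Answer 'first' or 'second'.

First date → JDN 2363557; second date → JDN 2363595.
JDN 2363557 < JDN 2363595, so the first date is earlier.

first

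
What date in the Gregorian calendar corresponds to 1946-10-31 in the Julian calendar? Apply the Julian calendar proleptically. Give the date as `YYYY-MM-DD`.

1946-11-13

At this point the Julian calendar is 13 days behind the Gregorian.
31 October 1946 Julian + 13 days → 13 November 1946 Gregorian.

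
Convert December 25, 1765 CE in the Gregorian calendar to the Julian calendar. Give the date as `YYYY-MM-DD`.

1765-12-14

The Julian–Gregorian offset here is 11 days (Julian trailing).
25 December 1765 Gregorian − 11 days → 14 December 1765 Julian.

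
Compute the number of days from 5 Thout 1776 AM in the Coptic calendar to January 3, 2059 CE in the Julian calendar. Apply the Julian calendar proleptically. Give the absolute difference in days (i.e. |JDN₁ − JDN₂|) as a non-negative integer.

First date → JDN 2473353; second date → JDN 2473110.
The interval is |2473353 − 2473110| = 243 days.

243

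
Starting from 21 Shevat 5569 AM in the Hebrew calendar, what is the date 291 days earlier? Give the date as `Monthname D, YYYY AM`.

JDN of 21 Shevat 5569 AM = 2381821.
2381821 − 291 = 2381530.
JDN 2381530 in the Hebrew calendar is Nisan 25, 5568 AM.

Nisan 25, 5568 AM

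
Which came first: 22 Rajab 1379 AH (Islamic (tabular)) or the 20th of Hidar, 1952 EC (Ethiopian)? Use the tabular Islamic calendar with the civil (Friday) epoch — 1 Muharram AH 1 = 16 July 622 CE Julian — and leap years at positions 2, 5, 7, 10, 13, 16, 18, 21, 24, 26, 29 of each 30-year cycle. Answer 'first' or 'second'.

second

The two dates have Julian Day Numbers 2436955 and 2436903 respectively.
Since 2436903 < 2436955, the second date comes first.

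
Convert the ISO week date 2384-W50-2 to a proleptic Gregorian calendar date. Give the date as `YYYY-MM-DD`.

ISO week 1 of 2384 is the week containing the first Thursday of 2384.
Week 50, day 2 (Tuesday) lands on 2384-12-11.

2384-12-11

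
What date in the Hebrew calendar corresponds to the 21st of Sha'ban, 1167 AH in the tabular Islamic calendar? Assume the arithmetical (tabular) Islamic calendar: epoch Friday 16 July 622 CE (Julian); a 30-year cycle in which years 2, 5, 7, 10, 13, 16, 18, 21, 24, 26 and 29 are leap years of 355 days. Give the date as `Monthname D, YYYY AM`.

Sivan 23, 5514 AM

Both dates share Julian Day Number 2361859; in the Hebrew calendar that is 23 Sivan 5514 AM.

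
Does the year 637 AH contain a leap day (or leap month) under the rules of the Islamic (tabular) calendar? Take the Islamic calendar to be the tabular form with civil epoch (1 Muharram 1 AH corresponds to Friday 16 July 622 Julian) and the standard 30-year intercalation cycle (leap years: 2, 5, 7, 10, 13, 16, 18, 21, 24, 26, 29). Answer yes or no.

yes

Year 637 AH is year 7 of its 30-year cycle; leap positions are 2, 5, 7, 10, 13, 16, 18, 21, 24, 26, 29, so it is a leap year (355 days).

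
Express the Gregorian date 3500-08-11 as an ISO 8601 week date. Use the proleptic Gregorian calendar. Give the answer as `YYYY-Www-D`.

3500-W32-6

The weekday is Saturday (ISO weekday 6).
That Saturday belongs to ISO week 32 of ISO year 3500.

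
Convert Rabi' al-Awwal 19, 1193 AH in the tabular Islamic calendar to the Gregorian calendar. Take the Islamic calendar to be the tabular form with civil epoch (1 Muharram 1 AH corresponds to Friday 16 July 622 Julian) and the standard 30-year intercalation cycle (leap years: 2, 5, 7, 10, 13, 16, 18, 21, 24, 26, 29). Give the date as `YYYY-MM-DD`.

1779-04-06

Both dates share Julian Day Number 2370922; in the Gregorian calendar that is 6 April 1779 CE.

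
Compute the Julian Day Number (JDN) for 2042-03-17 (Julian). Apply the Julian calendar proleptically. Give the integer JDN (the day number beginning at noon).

Equivalently 30 March 2042 (Gregorian).
JDN 2451545 is 1 January 2000 CE (Gregorian); the target day is +15429 days from there, so JDN = 2466974.

2466974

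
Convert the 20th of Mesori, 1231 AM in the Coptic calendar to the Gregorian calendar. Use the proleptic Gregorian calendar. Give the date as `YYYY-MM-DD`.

1515-08-23

Both dates share Julian Day Number 2274636; in the Gregorian calendar that is 23 August 1515 CE.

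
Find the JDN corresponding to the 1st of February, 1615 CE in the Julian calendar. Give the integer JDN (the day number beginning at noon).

Equivalently 11 February 1615 (Gregorian).
JDN 2299161 is 15 October 1582 CE (Gregorian); the target day is +11807 days from there, so JDN = 2310968.

2310968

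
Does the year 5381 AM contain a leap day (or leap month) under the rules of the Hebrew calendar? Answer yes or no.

Hebrew year 5381 is year 4 of its 19-year Metonic cycle; leap years are at positions 3, 6, 8, 11, 14, 17, 19, so it is a common year (12 months).

no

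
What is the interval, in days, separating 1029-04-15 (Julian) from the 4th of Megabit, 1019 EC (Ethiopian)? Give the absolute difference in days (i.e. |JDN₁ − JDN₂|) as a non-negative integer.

JDN of the first date = 2097005.
JDN of the second date = 2096228.
|2096228 − 2097005| = 777.

777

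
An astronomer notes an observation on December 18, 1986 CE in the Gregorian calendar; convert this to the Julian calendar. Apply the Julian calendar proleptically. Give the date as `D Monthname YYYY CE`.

5 December 1986 CE

At this point the Julian calendar is 13 days behind the Gregorian.
18 December 1986 Gregorian − 13 days → 5 December 1986 Julian.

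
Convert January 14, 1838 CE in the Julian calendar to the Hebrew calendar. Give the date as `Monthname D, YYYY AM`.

Tevet 29, 5598 AM

Julian Day Number of the source date = 2392401.
Converting JDN 2392401 to the Hebrew calendar gives 29 Tevet 5598 AM.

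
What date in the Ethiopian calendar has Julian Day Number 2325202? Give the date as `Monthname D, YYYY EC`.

Tir 26, 1646 EC

JDN 2325202 is 31 January 1654 in the Gregorian calendar.
In the Ethiopian calendar that day is Tir 26, 1646 EC.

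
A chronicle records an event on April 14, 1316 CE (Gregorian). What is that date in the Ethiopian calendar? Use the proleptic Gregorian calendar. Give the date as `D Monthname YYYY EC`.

11 Miyazya 1308 EC

Julian Day Number of the source date = 2201823.
Converting JDN 2201823 to the Ethiopian calendar gives 11 Miyazya 1308 EC.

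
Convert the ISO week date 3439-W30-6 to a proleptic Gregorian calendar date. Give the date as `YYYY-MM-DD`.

ISO week 1 of 3439 is the week containing the first Thursday of 3439.
Week 30, day 6 (Saturday) lands on 3439-07-27.

3439-07-27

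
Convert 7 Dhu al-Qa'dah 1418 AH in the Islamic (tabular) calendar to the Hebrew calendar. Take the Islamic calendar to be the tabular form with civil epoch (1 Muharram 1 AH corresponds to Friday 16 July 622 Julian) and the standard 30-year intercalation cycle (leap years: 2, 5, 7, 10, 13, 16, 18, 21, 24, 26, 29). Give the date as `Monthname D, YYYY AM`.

Adar 8, 5758 AM

The source date corresponds to 6 March 1998 in the Gregorian calendar (JDN 2450879).
That day falls on 8 Adar 5758 AM in the Hebrew calendar.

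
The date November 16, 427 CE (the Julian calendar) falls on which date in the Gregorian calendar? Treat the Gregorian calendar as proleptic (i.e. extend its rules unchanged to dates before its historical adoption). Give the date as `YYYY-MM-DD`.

At this point the Julian calendar is 1 day behind the Gregorian.
16 November 427 Julian + 1 day → 17 November 427 Gregorian.

0427-11-17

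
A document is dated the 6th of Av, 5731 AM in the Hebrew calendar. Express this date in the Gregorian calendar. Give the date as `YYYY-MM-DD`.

Both dates share Julian Day Number 2441161; in the Gregorian calendar that is 28 July 1971 CE.

1971-07-28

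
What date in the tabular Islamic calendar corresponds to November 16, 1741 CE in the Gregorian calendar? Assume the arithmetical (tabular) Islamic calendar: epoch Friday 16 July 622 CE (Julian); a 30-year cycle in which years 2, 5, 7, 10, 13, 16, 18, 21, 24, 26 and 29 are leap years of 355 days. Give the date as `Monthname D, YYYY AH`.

Both dates share Julian Day Number 2357267; in the tabular Islamic calendar that is 7 Ramadan 1154 AH.

Ramadan 7, 1154 AH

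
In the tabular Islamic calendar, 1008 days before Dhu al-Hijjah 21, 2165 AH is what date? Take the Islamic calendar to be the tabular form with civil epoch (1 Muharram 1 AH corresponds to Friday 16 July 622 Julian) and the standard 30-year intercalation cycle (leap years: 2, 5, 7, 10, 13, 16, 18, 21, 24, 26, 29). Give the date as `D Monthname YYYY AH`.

16 Safar 2163 AH

Counting 1008 days back from JDN 2715634 reaches JDN 2714626, which is 16 Safar 2163 AH.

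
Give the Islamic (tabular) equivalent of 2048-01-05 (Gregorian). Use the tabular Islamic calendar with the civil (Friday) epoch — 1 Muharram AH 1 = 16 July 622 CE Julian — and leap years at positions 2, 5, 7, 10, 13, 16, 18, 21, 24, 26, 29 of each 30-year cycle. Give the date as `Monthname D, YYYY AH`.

Rabi' al-Awwal 18, 1470 AH

Julian Day Number of the source date = 2469081.
Converting JDN 2469081 to the tabular Islamic calendar gives 18 Rabi' al-Awwal 1470 AH.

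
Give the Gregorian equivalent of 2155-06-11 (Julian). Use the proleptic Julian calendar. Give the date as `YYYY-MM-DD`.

2155-06-25

At this point the Julian calendar is 14 days behind the Gregorian.
11 June 2155 Julian + 14 days → 25 June 2155 Gregorian.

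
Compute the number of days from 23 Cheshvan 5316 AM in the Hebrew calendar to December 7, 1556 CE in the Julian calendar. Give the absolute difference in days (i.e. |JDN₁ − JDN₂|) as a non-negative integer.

First date → JDN 2289332; second date → JDN 2289728.
The interval is |2289332 − 2289728| = 396 days.

396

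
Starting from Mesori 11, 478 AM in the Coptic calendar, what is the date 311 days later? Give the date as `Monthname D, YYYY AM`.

The starting date is JDN 1999594; 1999594 + 311 = 1999905.
JDN 1999905 corresponds to Paoni 17, 479 AM.

Paoni 17, 479 AM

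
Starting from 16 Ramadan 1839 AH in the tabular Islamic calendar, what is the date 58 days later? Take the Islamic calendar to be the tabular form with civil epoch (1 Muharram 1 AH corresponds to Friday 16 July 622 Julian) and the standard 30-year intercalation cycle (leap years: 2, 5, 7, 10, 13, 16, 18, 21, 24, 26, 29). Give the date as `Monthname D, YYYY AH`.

JDN of 16 Ramadan 1839 AH = 2600017.
2600017 + 58 = 2600075.
JDN 2600075 in the tabular Islamic calendar is Dhu al-Qa'dah 15, 1839 AH.

Dhu al-Qa'dah 15, 1839 AH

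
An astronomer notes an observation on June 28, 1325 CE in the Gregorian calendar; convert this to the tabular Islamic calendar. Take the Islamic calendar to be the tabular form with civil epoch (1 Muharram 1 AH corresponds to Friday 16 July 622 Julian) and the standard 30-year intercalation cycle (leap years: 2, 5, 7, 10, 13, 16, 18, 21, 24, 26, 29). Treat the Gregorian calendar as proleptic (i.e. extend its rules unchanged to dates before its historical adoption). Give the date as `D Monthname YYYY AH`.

Both dates share Julian Day Number 2205185; in the tabular Islamic calendar that is 8 Rajab 725 AH.

8 Rajab 725 AH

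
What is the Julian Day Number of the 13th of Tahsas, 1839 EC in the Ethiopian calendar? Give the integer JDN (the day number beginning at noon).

2395652

Equivalently 21 December 1846 (Gregorian).
JDN 2400001 is 17 November 1858 CE (Gregorian), MJD 0; the target day is −4349 days from there, so JDN = 2395652.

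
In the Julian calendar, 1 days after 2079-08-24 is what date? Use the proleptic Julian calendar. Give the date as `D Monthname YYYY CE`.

JDN of 2079-08-24 = 2480648.
2480648 + 1 = 2480649.
JDN 2480649 in the Julian calendar is 25 August 2079 CE.

25 August 2079 CE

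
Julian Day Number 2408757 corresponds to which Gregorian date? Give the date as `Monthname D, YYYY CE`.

Counting from JDN 2299161 = 15 Oct 1582 gives an offset of 109596 days.

November 7, 1882 CE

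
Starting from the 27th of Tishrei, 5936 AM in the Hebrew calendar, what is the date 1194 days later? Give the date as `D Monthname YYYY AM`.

JDN of the 27th of Tishrei, 5936 AM = 2515747.
2515747 + 1194 = 2516941.
JDN 2516941 in the Hebrew calendar is 10 Shevat 5939 AM.

10 Shevat 5939 AM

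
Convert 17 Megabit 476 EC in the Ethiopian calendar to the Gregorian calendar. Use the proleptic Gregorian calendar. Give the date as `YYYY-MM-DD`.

0484-03-14

Julian Day Number of the source date = 1897911.
Converting JDN 1897911 to the Gregorian calendar gives 14 March 484 CE.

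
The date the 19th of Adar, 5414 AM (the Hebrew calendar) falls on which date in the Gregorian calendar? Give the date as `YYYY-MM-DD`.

Julian Day Number of the source date = 2325238.
Converting JDN 2325238 to the Gregorian calendar gives 8 March 1654 CE.

1654-03-08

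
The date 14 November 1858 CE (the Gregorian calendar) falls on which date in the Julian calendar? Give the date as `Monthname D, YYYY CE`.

For dates in this range the Gregorian date is 12 days ahead of the Julian.
14 November 1858 Gregorian − 12 days → 2 November 1858 Julian.

November 2, 1858 CE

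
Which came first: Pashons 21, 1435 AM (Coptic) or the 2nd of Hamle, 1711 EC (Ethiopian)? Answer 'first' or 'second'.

first

Converting both to JDN: 2349058 vs 2349099; the smaller is the first.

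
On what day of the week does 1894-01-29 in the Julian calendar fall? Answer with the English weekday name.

Equivalently 10 February 1894 Gregorian, JDN 2412870.
JDN 2412870 mod 7 = 5, and JDN 0 was a Monday, so this is a Saturday.

Saturday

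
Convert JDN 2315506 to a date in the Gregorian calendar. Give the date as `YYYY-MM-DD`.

Counting from JDN 2299161 = 15 Oct 1582 gives an offset of 16345 days.

1627-07-16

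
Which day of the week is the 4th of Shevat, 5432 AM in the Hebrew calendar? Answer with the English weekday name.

Equivalently 3 January 1672 Gregorian, JDN 2331748.
JDN 2331748 mod 7 = 6, and JDN 0 was a Monday, so this is a Sunday.

Sunday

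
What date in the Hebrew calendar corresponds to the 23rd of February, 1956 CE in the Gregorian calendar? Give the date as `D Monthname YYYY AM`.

11 Adar 5716 AM

Both dates share Julian Day Number 2435527; in the Hebrew calendar that is 11 Adar 5716 AM.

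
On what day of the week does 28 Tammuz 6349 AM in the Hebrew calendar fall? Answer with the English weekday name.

Saturday

In the Gregorian calendar this is 1 August 2589 (JDN 2666886).
2666886 ≡ 5 (mod 7); counting from Monday = 0 gives Saturday.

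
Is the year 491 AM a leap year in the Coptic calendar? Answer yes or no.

yes

491 mod 4 = 3; in the Coptic calendar a year is leap when year mod 4 = 3, so it is a leap year.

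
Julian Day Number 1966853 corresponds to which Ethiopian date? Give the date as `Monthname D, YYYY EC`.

Tahsas 17, 665 EC

JDN 1966853 is 16 December 672 in the proleptic Gregorian calendar.
In the Ethiopian calendar that day is Tahsas 17, 665 EC.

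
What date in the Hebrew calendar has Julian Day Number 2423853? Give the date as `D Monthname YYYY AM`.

2 Adar II 5684 AM

The Gregorian equivalent of JDN 2423853 is 8 March 1924.
In the Hebrew calendar that day is 2 Adar II 5684 AM.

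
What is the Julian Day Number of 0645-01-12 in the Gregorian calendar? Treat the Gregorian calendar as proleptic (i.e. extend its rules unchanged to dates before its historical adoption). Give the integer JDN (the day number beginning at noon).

1956653

JDN 2400001 is 17 November 1858 CE (Gregorian), MJD 0; the target day is −443348 days from there, so JDN = 1956653.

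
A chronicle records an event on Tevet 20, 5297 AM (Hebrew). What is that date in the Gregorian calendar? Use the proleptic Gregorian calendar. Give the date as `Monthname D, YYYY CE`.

January 13, 1537 CE

Both dates share Julian Day Number 2282450; in the Gregorian calendar that is 13 January 1537 CE.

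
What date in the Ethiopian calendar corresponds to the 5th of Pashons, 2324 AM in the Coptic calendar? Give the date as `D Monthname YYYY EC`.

Julian Day Number of the source date = 2673750.
Converting JDN 2673750 to the Ethiopian calendar gives 5 Ginbot 2600 EC.

5 Ginbot 2600 EC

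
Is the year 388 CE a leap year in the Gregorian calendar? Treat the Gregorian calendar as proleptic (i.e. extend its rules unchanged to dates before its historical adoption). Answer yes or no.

388 is divisible by 4 and not by 100, so it is a leap year.

yes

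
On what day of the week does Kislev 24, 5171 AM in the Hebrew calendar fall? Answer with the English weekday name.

Friday

Equivalently 30 November 1410 Gregorian, JDN 2236385.
JDN 2236385 mod 7 = 4, and JDN 0 was a Monday, so this is a Friday.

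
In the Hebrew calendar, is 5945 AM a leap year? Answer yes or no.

Hebrew year 5945 is year 17 of its 19-year Metonic cycle; leap years are at positions 3, 6, 8, 11, 14, 17, 19, so it is a leap year (13 months).

yes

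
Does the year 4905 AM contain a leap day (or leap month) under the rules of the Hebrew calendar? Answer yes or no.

yes

Hebrew year 4905 is year 3 of its 19-year Metonic cycle; leap years are at positions 3, 6, 8, 11, 14, 17, 19, so it is a leap year (13 months).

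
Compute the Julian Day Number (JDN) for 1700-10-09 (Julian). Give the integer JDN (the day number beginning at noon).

Equivalently 20 October 1700 (Gregorian).
JDN 2299161 is 15 October 1582 CE (Gregorian); the target day is +43104 days from there, so JDN = 2342265.

2342265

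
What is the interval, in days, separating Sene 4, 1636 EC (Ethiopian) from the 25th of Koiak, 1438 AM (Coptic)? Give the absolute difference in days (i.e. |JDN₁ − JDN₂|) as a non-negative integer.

JDN of the first date = 2321678.
JDN of the second date = 2350008.
|2350008 − 2321678| = 28330.

28330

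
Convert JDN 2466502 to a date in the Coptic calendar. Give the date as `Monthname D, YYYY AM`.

JDN 2466502 is 13 December 2040 in the Gregorian calendar.
In the Coptic calendar that day is Koiak 4, 1757 AM.

Koiak 4, 1757 AM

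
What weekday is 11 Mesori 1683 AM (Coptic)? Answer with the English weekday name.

Equivalently 17 August 1967 Gregorian, JDN 2439720.
2439720 ≡ 3 (mod 7); counting from Monday = 0 gives Thursday.

Thursday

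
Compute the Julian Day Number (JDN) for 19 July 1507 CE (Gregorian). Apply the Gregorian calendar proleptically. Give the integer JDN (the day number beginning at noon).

2271679

JDN 2299161 is 15 October 1582 CE (Gregorian); the target day is −27482 days from there, so JDN = 2271679.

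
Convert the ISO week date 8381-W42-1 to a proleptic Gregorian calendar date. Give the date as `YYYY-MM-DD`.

8381-10-12

ISO week 1 of 8381 is the week containing the first Thursday of 8381.
Week 42, day 1 (Monday) lands on 8381-10-12.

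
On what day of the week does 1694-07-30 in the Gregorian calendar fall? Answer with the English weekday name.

JDN 2339992 mod 7 = 4, and JDN 0 was a Monday, so this is a Friday.

Friday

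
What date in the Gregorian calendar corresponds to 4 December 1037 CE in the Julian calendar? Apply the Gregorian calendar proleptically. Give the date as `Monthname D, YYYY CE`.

The Julian–Gregorian offset here is 6 days (Julian trailing).
4 December 1037 Julian + 6 days → 10 December 1037 Gregorian.

December 10, 1037 CE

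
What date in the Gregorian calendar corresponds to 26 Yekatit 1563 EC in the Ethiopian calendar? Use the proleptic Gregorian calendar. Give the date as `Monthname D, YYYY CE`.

March 2, 1571 CE

Julian Day Number of the source date = 2294916.
Converting JDN 2294916 to the Gregorian calendar gives 2 March 1571 CE.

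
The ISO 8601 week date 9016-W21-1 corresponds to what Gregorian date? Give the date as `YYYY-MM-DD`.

ISO week 1 of 9016 is the week containing the first Thursday of 9016.
Week 21, day 1 (Monday) lands on 9016-05-20.

9016-05-20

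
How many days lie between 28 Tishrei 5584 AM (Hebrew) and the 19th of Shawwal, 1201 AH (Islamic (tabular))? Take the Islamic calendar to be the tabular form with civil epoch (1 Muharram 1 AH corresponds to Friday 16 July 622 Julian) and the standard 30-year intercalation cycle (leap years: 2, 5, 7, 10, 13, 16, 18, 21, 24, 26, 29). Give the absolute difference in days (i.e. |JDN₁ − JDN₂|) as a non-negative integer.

JDN of the first date = 2387172.
JDN of the second date = 2373964.
|2373964 − 2387172| = 13208.

13208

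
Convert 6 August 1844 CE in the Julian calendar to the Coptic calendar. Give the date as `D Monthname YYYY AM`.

Both dates share Julian Day Number 2394797; in the Coptic calendar that is 13 Mesori 1560 AM.

13 Mesori 1560 AM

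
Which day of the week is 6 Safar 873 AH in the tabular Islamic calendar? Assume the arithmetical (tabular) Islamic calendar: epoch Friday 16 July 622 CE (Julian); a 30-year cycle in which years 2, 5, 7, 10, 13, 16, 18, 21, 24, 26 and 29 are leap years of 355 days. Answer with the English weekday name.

Equivalently 4 September 1468 Gregorian, JDN 2257483.
JDN 2257483 mod 7 = 4, and JDN 0 was a Monday, so this is a Friday.

Friday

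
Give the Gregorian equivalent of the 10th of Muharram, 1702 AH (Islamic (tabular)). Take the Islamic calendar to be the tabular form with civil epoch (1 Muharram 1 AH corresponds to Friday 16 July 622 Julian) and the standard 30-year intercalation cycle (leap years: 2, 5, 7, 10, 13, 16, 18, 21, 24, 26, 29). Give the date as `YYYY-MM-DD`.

2272-12-02

Julian Day Number of the source date = 2551227.
Converting JDN 2551227 to the Gregorian calendar gives 2 December 2272 CE.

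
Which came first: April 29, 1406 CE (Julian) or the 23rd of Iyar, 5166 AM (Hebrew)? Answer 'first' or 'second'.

first

First date → JDN 2234718; second date → JDN 2234730.
JDN 2234718 < JDN 2234730, so the first date is earlier.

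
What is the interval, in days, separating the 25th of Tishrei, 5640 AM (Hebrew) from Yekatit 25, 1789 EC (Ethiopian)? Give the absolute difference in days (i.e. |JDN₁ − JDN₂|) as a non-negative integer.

30173

First date → JDN 2407635; second date → JDN 2377462.
The interval is |2407635 − 2377462| = 30173 days.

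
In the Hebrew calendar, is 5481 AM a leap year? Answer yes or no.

no

Hebrew year 5481 is year 9 of its 19-year Metonic cycle; leap years are at positions 3, 6, 8, 11, 14, 17, 19, so it is a common year (12 months).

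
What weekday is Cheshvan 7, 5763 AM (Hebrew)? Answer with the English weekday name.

Sunday

In the Gregorian calendar this is 13 October 2002 (JDN 2452561).
2452561 ≡ 6 (mod 7); counting from Monday = 0 gives Sunday.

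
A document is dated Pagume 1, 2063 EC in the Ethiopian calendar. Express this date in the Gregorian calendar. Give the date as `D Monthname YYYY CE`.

Julian Day Number of the source date = 2477726.
Converting JDN 2477726 to the Gregorian calendar gives 6 September 2071 CE.

6 September 2071 CE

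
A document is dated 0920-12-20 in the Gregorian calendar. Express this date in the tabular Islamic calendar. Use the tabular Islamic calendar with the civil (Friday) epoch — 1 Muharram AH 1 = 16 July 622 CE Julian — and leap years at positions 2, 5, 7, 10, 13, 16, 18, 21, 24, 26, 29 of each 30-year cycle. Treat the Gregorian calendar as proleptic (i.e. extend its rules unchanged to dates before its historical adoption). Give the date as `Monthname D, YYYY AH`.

Julian Day Number of the source date = 2057437.
Converting JDN 2057437 to the tabular Islamic calendar gives 30 Rajab 308 AH.

Rajab 30, 308 AH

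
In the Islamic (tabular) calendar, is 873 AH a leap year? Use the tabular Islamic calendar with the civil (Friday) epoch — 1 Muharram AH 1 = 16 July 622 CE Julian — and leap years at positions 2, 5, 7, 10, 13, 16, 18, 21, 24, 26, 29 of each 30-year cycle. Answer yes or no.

Year 873 AH is year 3 of its 30-year cycle; leap positions are 2, 5, 7, 10, 13, 16, 18, 21, 24, 26, 29, so it is a common year (354 days).

no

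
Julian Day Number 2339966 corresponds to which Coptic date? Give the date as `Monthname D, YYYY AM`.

The Gregorian equivalent of JDN 2339966 is 4 July 1694.
In the Coptic calendar that day is Paoni 30, 1410 AM.

Paoni 30, 1410 AM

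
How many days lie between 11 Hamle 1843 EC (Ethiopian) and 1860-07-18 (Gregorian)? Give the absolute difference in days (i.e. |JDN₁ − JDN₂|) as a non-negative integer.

3289

First date → JDN 2397321; second date → JDN 2400610.
The interval is |2397321 − 2400610| = 3289 days.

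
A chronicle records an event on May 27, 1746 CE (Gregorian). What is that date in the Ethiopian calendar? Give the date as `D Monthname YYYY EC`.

21 Ginbot 1738 EC

Both dates share Julian Day Number 2358920; in the Ethiopian calendar that is 21 Ginbot 1738 EC.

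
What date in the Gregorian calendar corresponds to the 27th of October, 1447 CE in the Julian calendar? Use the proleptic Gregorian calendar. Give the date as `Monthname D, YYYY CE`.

At this point the Julian calendar is 9 days behind the Gregorian.
27 October 1447 Julian + 9 days → 5 November 1447 Gregorian.

November 5, 1447 CE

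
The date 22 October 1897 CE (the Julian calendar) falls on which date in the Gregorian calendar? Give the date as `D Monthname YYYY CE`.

For dates in this range the Gregorian date is 12 days ahead of the Julian.
22 October 1897 Julian + 12 days → 3 November 1897 Gregorian.

3 November 1897 CE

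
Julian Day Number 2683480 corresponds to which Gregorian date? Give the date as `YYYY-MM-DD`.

2635-01-07

Counting from JDN 2299161 = 15 Oct 1582 gives an offset of 384319 days.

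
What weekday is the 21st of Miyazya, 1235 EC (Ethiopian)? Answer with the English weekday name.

Thursday

This is JDN 2175169 (23 April 1243 Gregorian).
JDN 2175169 mod 7 = 3, and JDN 0 was a Monday, so this is a Thursday.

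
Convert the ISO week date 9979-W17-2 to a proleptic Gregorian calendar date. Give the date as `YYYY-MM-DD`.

ISO week 1 of 9979 is the week containing the first Thursday of 9979.
Week 17, day 2 (Tuesday) lands on 9979-04-24.

9979-04-24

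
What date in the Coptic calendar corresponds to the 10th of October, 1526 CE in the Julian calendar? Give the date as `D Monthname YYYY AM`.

13 Paopi 1243 AM

Julian Day Number of the source date = 2278712.
Converting JDN 2278712 to the Coptic calendar gives 13 Paopi 1243 AM.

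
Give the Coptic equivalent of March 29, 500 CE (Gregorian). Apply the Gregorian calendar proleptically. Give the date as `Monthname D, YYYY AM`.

Parmouti 1, 216 AM

Both dates share Julian Day Number 1903769; in the Coptic calendar that is 1 Parmouti 216 AM.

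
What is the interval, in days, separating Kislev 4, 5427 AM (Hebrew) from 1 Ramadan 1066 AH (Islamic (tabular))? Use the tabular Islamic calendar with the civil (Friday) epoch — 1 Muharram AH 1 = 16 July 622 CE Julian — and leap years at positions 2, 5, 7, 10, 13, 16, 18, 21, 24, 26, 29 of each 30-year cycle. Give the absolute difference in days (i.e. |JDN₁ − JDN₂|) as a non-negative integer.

First date → JDN 2329889; second date → JDN 2326076.
The interval is |2329889 − 2326076| = 3813 days.

3813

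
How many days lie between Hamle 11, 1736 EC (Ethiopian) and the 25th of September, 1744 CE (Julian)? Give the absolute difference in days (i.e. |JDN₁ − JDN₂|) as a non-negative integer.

JDN of the first date = 2358240.
JDN of the second date = 2358322.
|2358322 − 2358240| = 82.

82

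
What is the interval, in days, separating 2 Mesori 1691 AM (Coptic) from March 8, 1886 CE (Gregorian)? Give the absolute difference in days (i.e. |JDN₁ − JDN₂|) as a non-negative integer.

JDN of the first date = 2442633.
JDN of the second date = 2409974.
|2409974 − 2442633| = 32659.

32659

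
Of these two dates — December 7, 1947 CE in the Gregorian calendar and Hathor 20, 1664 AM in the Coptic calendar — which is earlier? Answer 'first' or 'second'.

Converting both to JDN: 2432527 vs 2432520; the smaller is the second.

second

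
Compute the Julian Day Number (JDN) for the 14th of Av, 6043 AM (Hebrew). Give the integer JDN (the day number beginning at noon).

Equivalently 9 August 2283 (Gregorian).
JDN 2451545 is 1 January 2000 CE (Gregorian); the target day is +103584 days from there, so JDN = 2555129.

2555129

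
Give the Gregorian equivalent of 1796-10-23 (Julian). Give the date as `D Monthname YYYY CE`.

3 November 1796 CE

At this point the Julian calendar is 11 days behind the Gregorian.
23 October 1796 Julian + 11 days → 3 November 1796 Gregorian.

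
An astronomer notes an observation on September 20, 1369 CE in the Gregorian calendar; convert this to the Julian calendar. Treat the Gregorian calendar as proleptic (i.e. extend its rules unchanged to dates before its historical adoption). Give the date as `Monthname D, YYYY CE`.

The Julian–Gregorian offset here is 8 days (Julian trailing).
20 September 1369 Gregorian − 8 days → 12 September 1369 Julian.

September 12, 1369 CE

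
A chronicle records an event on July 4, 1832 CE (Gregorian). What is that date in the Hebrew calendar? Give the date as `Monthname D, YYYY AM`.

Tammuz 6, 5592 AM

Both dates share Julian Day Number 2390369; in the Hebrew calendar that is 6 Tammuz 5592 AM.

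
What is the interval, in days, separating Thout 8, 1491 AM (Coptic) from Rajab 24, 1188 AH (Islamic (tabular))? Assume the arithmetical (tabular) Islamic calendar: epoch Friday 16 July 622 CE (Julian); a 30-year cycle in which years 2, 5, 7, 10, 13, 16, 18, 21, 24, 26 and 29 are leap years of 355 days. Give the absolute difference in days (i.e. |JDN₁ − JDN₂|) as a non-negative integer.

14

First date → JDN 2369259; second date → JDN 2369273.
The interval is |2369259 − 2369273| = 14 days.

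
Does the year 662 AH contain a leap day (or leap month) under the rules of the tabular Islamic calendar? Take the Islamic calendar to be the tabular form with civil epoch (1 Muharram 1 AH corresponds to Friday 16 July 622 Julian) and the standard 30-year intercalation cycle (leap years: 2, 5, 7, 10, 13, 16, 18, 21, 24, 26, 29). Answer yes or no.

Year 662 AH is year 2 of its 30-year cycle; leap positions are 2, 5, 7, 10, 13, 16, 18, 21, 24, 26, 29, so it is a leap year (355 days).

yes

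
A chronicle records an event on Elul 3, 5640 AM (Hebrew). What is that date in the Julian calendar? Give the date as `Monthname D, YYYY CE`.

July 29, 1880 CE

Both dates share Julian Day Number 2407938; in the Julian calendar that is 29 July 1880 CE.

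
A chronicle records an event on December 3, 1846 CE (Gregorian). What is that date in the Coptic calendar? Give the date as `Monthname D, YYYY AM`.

Hathor 25, 1563 AM

Both dates share Julian Day Number 2395634; in the Coptic calendar that is 25 Hathor 1563 AM.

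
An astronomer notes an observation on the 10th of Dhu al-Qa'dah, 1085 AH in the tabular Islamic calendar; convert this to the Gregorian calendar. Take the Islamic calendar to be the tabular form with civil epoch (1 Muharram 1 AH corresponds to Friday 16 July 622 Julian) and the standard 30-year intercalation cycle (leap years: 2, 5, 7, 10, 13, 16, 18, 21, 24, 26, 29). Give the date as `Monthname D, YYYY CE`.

Julian Day Number of the source date = 2332877.
Converting JDN 2332877 to the Gregorian calendar gives 5 February 1675 CE.

February 5, 1675 CE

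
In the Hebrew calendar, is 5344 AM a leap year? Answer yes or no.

no

Hebrew year 5344 is year 5 of its 19-year Metonic cycle; leap years are at positions 3, 6, 8, 11, 14, 17, 19, so it is a common year (12 months).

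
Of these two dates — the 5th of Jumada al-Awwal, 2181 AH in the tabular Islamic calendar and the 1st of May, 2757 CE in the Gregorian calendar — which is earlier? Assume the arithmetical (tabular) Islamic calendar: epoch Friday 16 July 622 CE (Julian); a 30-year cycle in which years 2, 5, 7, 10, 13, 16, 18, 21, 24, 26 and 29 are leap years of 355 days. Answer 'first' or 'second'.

The two dates have Julian Day Numbers 2721081 and 2728154 respectively.
Since 2721081 < 2728154, the first date comes first.

first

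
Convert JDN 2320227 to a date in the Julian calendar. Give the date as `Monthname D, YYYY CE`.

JDN 2320227 is 18 June 1640 in the Gregorian calendar.
In the Julian calendar that day is June 8, 1640 CE.

June 8, 1640 CE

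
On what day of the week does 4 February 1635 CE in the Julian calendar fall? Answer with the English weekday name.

In the Gregorian calendar this is 14 February 1635 (JDN 2318276).
Since JDN mod 7 = 2 (0 = Monday), the day is Wednesday.

Wednesday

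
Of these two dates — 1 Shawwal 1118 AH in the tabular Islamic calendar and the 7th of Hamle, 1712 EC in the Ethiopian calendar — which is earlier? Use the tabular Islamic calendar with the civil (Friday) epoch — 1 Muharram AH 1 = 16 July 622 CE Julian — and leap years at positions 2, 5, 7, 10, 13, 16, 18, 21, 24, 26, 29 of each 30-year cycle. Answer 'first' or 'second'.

first

First date → JDN 2344534; second date → JDN 2349470.
JDN 2344534 < JDN 2349470, so the first date is earlier.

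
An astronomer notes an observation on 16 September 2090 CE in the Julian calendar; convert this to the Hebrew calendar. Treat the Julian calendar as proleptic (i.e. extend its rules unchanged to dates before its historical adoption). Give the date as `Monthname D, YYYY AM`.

Tishrei 5, 5851 AM

Both dates share Julian Day Number 2484689; in the Hebrew calendar that is 5 Tishrei 5851 AM.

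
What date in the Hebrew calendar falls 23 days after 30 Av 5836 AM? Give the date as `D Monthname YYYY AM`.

23 Elul 5836 AM

JDN of 30 Av 5836 AM = 2479545.
2479545 + 23 = 2479568.
JDN 2479568 in the Hebrew calendar is 23 Elul 5836 AM.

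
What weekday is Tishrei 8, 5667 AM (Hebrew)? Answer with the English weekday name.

In the Gregorian calendar this is 27 September 1906 (JDN 2417481).
JDN 2417481 mod 7 = 3, and JDN 0 was a Monday, so this is a Thursday.

Thursday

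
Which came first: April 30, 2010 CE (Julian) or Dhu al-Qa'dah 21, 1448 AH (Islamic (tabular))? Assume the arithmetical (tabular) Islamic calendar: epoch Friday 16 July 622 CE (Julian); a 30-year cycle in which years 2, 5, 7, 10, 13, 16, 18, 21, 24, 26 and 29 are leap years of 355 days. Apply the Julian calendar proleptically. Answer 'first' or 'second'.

first

First date → JDN 2455330; second date → JDN 2461524.
JDN 2455330 < JDN 2461524, so the first date is earlier.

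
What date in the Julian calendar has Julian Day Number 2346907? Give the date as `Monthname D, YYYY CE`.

June 25, 1713 CE

The Gregorian equivalent of JDN 2346907 is 6 July 1713.
In the Julian calendar that day is June 25, 1713 CE.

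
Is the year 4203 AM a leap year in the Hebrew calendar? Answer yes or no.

no

Hebrew year 4203 is year 4 of its 19-year Metonic cycle; leap years are at positions 3, 6, 8, 11, 14, 17, 19, so it is a common year (12 months).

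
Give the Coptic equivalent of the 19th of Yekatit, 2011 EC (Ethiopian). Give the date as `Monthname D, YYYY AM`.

The source date corresponds to 26 February 2019 in the Gregorian calendar (JDN 2458541).
That day falls on 19 Meshir 1735 AM in the Coptic calendar.

Meshir 19, 1735 AM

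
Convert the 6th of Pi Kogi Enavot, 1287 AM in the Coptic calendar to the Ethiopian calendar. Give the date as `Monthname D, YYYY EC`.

Pagume 6, 1563 EC

The source date corresponds to 8 September 1571 in the proleptic Gregorian calendar (JDN 2295106).
That day falls on 6 Pagume 1563 EC in the Ethiopian calendar.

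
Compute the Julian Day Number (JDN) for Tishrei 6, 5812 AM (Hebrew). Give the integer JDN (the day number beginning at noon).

2470427

In the Gregorian calendar the same day is 12 September 2051.
JDN 2299161 is 15 October 1582 CE (Gregorian); the target day is +171266 days from there, so JDN = 2470427.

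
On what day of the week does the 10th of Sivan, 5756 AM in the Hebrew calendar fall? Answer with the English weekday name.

Equivalently 28 May 1996 Gregorian, JDN 2450232.
2450232 ≡ 1 (mod 7); counting from Monday = 0 gives Tuesday.

Tuesday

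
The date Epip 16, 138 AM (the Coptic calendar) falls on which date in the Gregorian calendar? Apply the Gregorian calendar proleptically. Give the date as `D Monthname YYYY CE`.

Both dates share Julian Day Number 1875384; in the Gregorian calendar that is 11 July 422 CE.

11 July 422 CE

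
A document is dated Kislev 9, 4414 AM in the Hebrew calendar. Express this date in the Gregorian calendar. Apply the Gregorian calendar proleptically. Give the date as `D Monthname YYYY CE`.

8 November 653 CE

Both dates share Julian Day Number 1959875; in the Gregorian calendar that is 8 November 653 CE.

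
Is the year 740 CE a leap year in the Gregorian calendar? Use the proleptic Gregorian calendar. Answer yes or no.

yes

740 is divisible by 4 and not by 100, so it is a leap year.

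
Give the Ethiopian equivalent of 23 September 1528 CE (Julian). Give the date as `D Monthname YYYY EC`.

The source date corresponds to 3 October 1528 in the proleptic Gregorian calendar (JDN 2279426).
That day falls on 26 Meskerem 1521 EC in the Ethiopian calendar.

26 Meskerem 1521 EC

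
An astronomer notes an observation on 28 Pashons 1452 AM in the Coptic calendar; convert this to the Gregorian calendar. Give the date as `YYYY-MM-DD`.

Both dates share Julian Day Number 2355275; in the Gregorian calendar that is 3 June 1736 CE.

1736-06-03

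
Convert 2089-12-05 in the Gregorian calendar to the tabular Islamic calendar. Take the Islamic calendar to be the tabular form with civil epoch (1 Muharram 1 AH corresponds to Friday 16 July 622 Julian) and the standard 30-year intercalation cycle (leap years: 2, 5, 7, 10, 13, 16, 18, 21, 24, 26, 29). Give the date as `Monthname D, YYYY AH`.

Jumada al-Thani 2, 1513 AH

Julian Day Number of the source date = 2484391.
Converting JDN 2484391 to the tabular Islamic calendar gives 2 Jumada al-Thani 1513 AH.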